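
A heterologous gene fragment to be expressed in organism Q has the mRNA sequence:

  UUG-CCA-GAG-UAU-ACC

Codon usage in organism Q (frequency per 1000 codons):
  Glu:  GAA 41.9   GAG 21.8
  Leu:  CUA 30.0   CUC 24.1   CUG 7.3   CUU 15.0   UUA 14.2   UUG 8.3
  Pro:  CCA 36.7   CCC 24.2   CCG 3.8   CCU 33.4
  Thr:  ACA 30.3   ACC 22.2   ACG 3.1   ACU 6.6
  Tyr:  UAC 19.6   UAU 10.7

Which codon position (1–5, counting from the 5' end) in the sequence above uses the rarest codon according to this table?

Codon 1 UUG (Leu): 8.3 per 1000.
Codon 2 CCA (Pro): 36.7 per 1000.
Codon 3 GAG (Glu): 21.8 per 1000.
Codon 4 UAU (Tyr): 10.7 per 1000.
Codon 5 ACC (Thr): 22.2 per 1000.
Lowest frequency is 8.3 at codon 1.

1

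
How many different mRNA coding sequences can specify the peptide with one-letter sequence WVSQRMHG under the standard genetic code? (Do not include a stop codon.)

2304

Trp: 1 codon.
Val: 4 codons.
Ser: 6 codons.
Gln: 2 codons.
Arg: 6 codons.
Met: 1 codon.
His: 2 codons.
Gly: 4 codons.
1 × 4 × 6 × 2 × 6 × 1 × 2 × 4 = 2304.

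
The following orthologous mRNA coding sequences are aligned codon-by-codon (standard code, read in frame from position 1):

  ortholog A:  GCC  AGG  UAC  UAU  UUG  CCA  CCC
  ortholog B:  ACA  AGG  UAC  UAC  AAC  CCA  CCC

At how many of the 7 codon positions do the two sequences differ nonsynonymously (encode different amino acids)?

Codon 1: GCC Ala / ACA Thr — nonsynonymous.
Codon 2: AGG Arg / AGG Arg — identical.
Codon 3: UAC Tyr / UAC Tyr — identical.
Codon 4: UAU Tyr / UAC Tyr — synonymous.
Codon 5: UUG Leu / AAC Asn — nonsynonymous.
Codon 6: CCA Pro / CCA Pro — identical.
Codon 7: CCC Pro / CCC Pro — identical.
Nonsynonymous differences: 2.

2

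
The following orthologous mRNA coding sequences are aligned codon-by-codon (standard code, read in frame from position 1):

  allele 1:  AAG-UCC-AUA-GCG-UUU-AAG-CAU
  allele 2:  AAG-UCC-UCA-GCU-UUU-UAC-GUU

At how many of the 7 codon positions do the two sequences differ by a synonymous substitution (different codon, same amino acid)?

Codon 1: AAG Lys / AAG Lys — identical.
Codon 2: UCC Ser / UCC Ser — identical.
Codon 3: AUA Ile / UCA Ser — nonsynonymous.
Codon 4: GCG Ala / GCU Ala — synonymous.
Codon 5: UUU Phe / UUU Phe — identical.
Codon 6: AAG Lys / UAC Tyr — nonsynonymous.
Codon 7: CAU His / GUU Val — nonsynonymous.
Synonymous differences: 1.

1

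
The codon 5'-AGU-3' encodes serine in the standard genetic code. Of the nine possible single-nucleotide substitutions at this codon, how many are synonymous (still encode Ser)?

Position 1: none → 0 synonymous.
Position 2: none → 0 synonymous.
Position 3: AGC → 1 synonymous.
Total: 0 + 0 + 1 = 1.

1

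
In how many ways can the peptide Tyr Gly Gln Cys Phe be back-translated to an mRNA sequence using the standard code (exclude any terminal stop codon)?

Tyr: 2 codons.
Gly: 4 codons.
Gln: 2 codons.
Cys: 2 codons.
Phe: 2 codons.
2 × 4 × 2 × 2 × 2 = 64.

64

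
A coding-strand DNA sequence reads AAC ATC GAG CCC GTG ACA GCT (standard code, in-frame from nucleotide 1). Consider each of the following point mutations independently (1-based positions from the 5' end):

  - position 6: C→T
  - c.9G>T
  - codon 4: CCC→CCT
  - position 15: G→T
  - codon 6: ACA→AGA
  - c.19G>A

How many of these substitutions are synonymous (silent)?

3

Codon 2: ATC (Ile) → ATT (Ile) — synonymous.
Codon 3: GAG (Glu) → GAT (Asp) — missense.
Codon 4: CCC (Pro) → CCT (Pro) — synonymous.
Codon 5: GTG (Val) → GTT (Val) — synonymous.
Codon 6: ACA (Thr) → AGA (Arg) — missense.
Codon 7: GCT (Ala) → ACT (Thr) — missense.
Synonymous: 3 of 6.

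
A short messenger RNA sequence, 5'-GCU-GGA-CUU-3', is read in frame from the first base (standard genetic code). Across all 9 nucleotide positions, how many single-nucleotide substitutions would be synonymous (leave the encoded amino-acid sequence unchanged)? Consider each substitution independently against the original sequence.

9

Codon 1 (GCU, Ala): 3 synonymous substitutions.
Codon 2 (GGA, Gly): 3 synonymous substitutions.
Codon 3 (CUU, Leu): 3 synonymous substitutions.
Total: 3 + 3 + 3 = 9.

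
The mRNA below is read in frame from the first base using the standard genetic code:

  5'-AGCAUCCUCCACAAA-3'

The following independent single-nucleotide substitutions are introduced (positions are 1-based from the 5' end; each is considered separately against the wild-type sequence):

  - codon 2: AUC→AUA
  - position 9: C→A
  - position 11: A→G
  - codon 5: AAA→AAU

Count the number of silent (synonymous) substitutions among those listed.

Codon 2: AUC (Ile) → AUA (Ile) — synonymous.
Codon 3: CUC (Leu) → CUA (Leu) — synonymous.
Codon 4: CAC (His) → CGC (Arg) — missense.
Codon 5: AAA (Lys) → AAU (Asn) — missense.
Synonymous: 2 of 4.

2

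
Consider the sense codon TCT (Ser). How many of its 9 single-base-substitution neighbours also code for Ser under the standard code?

Position 1: none → 0 synonymous.
Position 2: none → 0 synonymous.
Position 3: TCC, TCA, TCG → 3 synonymous.
Total: 0 + 0 + 3 = 3.

3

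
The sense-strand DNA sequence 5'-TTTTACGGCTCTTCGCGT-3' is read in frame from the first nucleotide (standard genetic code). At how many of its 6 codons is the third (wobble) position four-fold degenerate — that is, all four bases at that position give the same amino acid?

Codon 1 TTT (Phe): third position 2-fold.
Codon 2 TAC (Tyr): third position 2-fold.
Codon 3 GGC (Gly): third position 4-fold.
Codon 4 TCT (Ser): third position 4-fold.
Codon 5 TCG (Ser): third position 4-fold.
Codon 6 CGT (Arg): third position 4-fold.
Four-fold degenerate third positions: 4.

4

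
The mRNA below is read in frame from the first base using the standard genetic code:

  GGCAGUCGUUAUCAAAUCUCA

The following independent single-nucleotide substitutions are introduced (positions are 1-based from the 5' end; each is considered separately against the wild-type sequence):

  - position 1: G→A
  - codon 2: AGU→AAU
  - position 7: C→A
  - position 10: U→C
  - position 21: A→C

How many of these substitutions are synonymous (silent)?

Codon 1: GGC (Gly) → AGC (Ser) — missense.
Codon 2: AGU (Ser) → AAU (Asn) — missense.
Codon 3: CGU (Arg) → AGU (Ser) — missense.
Codon 4: UAU (Tyr) → CAU (His) — missense.
Codon 7: UCA (Ser) → UCC (Ser) — synonymous.
Synonymous: 1 of 5.

1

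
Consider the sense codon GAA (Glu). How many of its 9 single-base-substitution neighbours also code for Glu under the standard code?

1

Position 1: none → 0 synonymous.
Position 2: none → 0 synonymous.
Position 3: GAG → 1 synonymous.
Total: 0 + 0 + 1 = 1.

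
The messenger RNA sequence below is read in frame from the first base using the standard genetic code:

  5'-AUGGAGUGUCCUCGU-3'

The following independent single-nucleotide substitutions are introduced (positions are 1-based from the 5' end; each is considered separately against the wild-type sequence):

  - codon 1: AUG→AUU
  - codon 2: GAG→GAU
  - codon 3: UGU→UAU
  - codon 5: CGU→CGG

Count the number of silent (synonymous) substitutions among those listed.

1

Codon 1: AUG (Met) → AUU (Ile) — missense.
Codon 2: GAG (Glu) → GAU (Asp) — missense.
Codon 3: UGU (Cys) → UAU (Tyr) — missense.
Codon 5: CGU (Arg) → CGG (Arg) — synonymous.
Synonymous: 1 of 4.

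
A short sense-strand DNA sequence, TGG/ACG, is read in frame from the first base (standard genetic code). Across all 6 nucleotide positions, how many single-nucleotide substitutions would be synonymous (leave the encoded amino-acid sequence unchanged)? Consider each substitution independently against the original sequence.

3

Codon 1 (TGG, Trp): 0 synonymous substitutions.
Codon 2 (ACG, Thr): 3 synonymous substitutions.
Total: 0 + 3 = 3.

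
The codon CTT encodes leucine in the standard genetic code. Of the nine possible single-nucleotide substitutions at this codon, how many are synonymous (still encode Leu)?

3

Position 1: none → 0 synonymous.
Position 2: none → 0 synonymous.
Position 3: CTC, CTA, CTG → 3 synonymous.
Total: 0 + 0 + 3 = 3.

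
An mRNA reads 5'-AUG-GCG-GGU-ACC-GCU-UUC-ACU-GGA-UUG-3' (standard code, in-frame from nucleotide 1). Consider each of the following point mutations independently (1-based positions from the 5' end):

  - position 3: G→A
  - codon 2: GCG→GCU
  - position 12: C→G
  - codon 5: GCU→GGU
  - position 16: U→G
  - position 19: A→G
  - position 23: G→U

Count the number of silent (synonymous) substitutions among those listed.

2

Codon 1: AUG (Met) → AUA (Ile) — missense.
Codon 2: GCG (Ala) → GCU (Ala) — synonymous.
Codon 4: ACC (Thr) → ACG (Thr) — synonymous.
Codon 5: GCU (Ala) → GGU (Gly) — missense.
Codon 6: UUC (Phe) → GUC (Val) — missense.
Codon 7: ACU (Thr) → GCU (Ala) — missense.
Codon 8: GGA (Gly) → GUA (Val) — missense.
Synonymous: 2 of 7.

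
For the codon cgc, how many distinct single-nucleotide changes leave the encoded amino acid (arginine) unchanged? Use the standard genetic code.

3

Position 1: none → 0 synonymous.
Position 2: none → 0 synonymous.
Position 3: CGU, CGA, CGG → 3 synonymous.
Total: 0 + 0 + 3 = 3.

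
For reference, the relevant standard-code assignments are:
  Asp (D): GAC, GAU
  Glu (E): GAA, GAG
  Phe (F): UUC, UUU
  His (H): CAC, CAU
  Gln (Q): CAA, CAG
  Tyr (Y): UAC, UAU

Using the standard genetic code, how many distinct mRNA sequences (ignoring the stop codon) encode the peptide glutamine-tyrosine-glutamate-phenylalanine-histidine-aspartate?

Gln: 2 codons.
Tyr: 2 codons.
Glu: 2 codons.
Phe: 2 codons.
His: 2 codons.
Asp: 2 codons.
2 × 2 × 2 × 2 × 2 × 2 = 64.

64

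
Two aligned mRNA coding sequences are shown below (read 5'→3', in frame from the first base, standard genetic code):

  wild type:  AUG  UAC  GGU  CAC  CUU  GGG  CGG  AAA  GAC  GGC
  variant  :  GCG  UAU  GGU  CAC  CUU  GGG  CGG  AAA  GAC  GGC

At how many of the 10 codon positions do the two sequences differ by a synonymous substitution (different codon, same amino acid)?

1

Codon 1: AUG Met / GCG Ala — nonsynonymous.
Codon 2: UAC Tyr / UAU Tyr — synonymous.
Codon 3: GGU Gly / GGU Gly — identical.
Codon 4: CAC His / CAC His — identical.
Codon 5: CUU Leu / CUU Leu — identical.
Codon 6: GGG Gly / GGG Gly — identical.
Codon 7: CGG Arg / CGG Arg — identical.
Codon 8: AAA Lys / AAA Lys — identical.
Codon 9: GAC Asp / GAC Asp — identical.
Codon 10: GGC Gly / GGC Gly — identical.
Synonymous differences: 1.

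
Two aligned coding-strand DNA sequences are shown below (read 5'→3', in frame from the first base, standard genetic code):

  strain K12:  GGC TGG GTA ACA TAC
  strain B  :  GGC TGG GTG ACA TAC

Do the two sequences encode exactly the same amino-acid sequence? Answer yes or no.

Codon 1: GGC Gly / GGC Gly — identical.
Codon 2: TGG Trp / TGG Trp — identical.
Codon 3: GTA Val / GTG Val — synonymous.
Codon 4: ACA Thr / ACA Thr — identical.
Codon 5: TAC Tyr / TAC Tyr — identical.
Nonsynonymous differences: 0 → same protein.

yes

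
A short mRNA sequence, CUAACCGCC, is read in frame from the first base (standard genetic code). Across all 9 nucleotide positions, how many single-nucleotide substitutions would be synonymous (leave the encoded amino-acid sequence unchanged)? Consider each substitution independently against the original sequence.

Codon 1 (CUA, Leu): 4 synonymous substitutions.
Codon 2 (ACC, Thr): 3 synonymous substitutions.
Codon 3 (GCC, Ala): 3 synonymous substitutions.
Total: 4 + 3 + 3 = 10.

10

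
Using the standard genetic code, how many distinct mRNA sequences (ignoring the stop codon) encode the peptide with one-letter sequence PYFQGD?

Pro: 4 codons.
Tyr: 2 codons.
Phe: 2 codons.
Gln: 2 codons.
Gly: 4 codons.
Asp: 2 codons.
4 × 2 × 2 × 2 × 4 × 2 = 256.

256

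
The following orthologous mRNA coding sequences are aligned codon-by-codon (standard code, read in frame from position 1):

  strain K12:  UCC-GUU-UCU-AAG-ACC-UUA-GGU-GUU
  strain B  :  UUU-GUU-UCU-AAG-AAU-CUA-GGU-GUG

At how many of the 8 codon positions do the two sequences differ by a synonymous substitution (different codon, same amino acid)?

Codon 1: UCC Ser / UUU Phe — nonsynonymous.
Codon 2: GUU Val / GUU Val — identical.
Codon 3: UCU Ser / UCU Ser — identical.
Codon 4: AAG Lys / AAG Lys — identical.
Codon 5: ACC Thr / AAU Asn — nonsynonymous.
Codon 6: UUA Leu / CUA Leu — synonymous.
Codon 7: GGU Gly / GGU Gly — identical.
Codon 8: GUU Val / GUG Val — synonymous.
Synonymous differences: 2.

2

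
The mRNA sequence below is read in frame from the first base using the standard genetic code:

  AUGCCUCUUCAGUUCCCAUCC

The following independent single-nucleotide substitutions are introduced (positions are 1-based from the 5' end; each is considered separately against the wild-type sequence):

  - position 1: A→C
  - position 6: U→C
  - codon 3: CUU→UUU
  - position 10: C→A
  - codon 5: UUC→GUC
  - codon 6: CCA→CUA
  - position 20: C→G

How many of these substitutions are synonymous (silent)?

Codon 1: AUG (Met) → CUG (Leu) — missense.
Codon 2: CCU (Pro) → CCC (Pro) — synonymous.
Codon 3: CUU (Leu) → UUU (Phe) — missense.
Codon 4: CAG (Gln) → AAG (Lys) — missense.
Codon 5: UUC (Phe) → GUC (Val) — missense.
Codon 6: CCA (Pro) → CUA (Leu) — missense.
Codon 7: UCC (Ser) → UGC (Cys) — missense.
Synonymous: 1 of 7.

1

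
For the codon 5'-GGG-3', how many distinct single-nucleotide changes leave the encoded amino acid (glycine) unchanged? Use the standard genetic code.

3

Position 1: none → 0 synonymous.
Position 2: none → 0 synonymous.
Position 3: GGT, GGC, GGA → 3 synonymous.
Total: 0 + 0 + 3 = 3.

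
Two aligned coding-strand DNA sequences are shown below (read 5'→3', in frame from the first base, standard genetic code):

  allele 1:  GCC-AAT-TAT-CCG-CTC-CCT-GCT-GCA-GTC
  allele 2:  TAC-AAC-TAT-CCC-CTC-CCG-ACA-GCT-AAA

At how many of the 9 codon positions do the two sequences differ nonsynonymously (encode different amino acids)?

Codon 1: GCC Ala / TAC Tyr — nonsynonymous.
Codon 2: AAT Asn / AAC Asn — synonymous.
Codon 3: TAT Tyr / TAT Tyr — identical.
Codon 4: CCG Pro / CCC Pro — synonymous.
Codon 5: CTC Leu / CTC Leu — identical.
Codon 6: CCT Pro / CCG Pro — synonymous.
Codon 7: GCT Ala / ACA Thr — nonsynonymous.
Codon 8: GCA Ala / GCT Ala — synonymous.
Codon 9: GTC Val / AAA Lys — nonsynonymous.
Nonsynonymous differences: 3.

3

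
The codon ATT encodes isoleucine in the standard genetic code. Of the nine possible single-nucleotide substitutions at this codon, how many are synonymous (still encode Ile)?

Position 1: none → 0 synonymous.
Position 2: none → 0 synonymous.
Position 3: ATC, ATA → 2 synonymous.
Total: 0 + 0 + 2 = 2.

2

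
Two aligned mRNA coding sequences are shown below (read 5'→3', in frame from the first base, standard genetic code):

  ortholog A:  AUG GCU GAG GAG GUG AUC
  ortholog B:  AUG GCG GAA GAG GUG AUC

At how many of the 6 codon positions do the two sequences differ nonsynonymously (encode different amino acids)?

0

Codon 1: AUG Met / AUG Met — identical.
Codon 2: GCU Ala / GCG Ala — synonymous.
Codon 3: GAG Glu / GAA Glu — synonymous.
Codon 4: GAG Glu / GAG Glu — identical.
Codon 5: GUG Val / GUG Val — identical.
Codon 6: AUC Ile / AUC Ile — identical.
Nonsynonymous differences: 0.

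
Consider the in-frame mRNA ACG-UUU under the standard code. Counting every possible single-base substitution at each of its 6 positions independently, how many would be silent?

4

Codon 1 (ACG, Thr): 3 synonymous substitutions.
Codon 2 (UUU, Phe): 1 synonymous substitution.
Total: 3 + 1 = 4.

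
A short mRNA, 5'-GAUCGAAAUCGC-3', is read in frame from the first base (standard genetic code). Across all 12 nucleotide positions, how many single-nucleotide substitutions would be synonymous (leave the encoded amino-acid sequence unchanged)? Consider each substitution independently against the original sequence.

9

Codon 1 (GAU, Asp): 1 synonymous substitution.
Codon 2 (CGA, Arg): 4 synonymous substitutions.
Codon 3 (AAU, Asn): 1 synonymous substitution.
Codon 4 (CGC, Arg): 3 synonymous substitutions.
Total: 1 + 4 + 1 + 3 = 9.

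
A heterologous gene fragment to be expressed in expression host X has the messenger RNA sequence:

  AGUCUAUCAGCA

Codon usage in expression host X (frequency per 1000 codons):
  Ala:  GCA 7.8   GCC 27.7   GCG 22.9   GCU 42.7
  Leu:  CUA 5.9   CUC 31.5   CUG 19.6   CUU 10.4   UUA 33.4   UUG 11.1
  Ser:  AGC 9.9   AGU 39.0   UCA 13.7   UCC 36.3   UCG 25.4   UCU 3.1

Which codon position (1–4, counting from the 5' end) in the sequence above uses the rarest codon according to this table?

2

Codon 1 AGU (Ser): 39.0 per 1000.
Codon 2 CUA (Leu): 5.9 per 1000.
Codon 3 UCA (Ser): 13.7 per 1000.
Codon 4 GCA (Ala): 7.8 per 1000.
Lowest frequency is 5.9 at codon 2.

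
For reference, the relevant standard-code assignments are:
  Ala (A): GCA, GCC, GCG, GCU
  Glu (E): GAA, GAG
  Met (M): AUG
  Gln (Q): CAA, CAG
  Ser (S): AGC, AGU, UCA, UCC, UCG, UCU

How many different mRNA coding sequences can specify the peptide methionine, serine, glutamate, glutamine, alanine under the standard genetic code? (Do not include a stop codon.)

96

Met: 1 codon.
Ser: 6 codons.
Glu: 2 codons.
Gln: 2 codons.
Ala: 4 codons.
1 × 6 × 2 × 2 × 4 = 96.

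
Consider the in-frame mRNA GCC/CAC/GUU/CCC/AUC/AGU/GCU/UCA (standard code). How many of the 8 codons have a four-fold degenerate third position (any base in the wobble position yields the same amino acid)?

5

Codon 1 GCC (Ala): third position 4-fold.
Codon 2 CAC (His): third position 2-fold.
Codon 3 GUU (Val): third position 4-fold.
Codon 4 CCC (Pro): third position 4-fold.
Codon 5 AUC (Ile): third position 3-fold.
Codon 6 AGU (Ser): third position 2-fold.
Codon 7 GCU (Ala): third position 4-fold.
Codon 8 UCA (Ser): third position 4-fold.
Four-fold degenerate third positions: 5.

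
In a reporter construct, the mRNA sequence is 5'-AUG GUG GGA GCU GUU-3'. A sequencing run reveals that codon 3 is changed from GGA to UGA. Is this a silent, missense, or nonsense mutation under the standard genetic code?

nonsense

Position 7 falls in codon 3: GGA → Gly.
After the substitution the codon is UGA → Stop.
The new codon is a stop codon, so this is a nonsense mutation.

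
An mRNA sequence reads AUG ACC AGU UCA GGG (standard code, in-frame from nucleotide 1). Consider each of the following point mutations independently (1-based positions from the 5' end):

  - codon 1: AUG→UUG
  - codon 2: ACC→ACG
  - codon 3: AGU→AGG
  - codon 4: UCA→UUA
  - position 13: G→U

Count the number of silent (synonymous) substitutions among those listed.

1

Codon 1: AUG (Met) → UUG (Leu) — missense.
Codon 2: ACC (Thr) → ACG (Thr) — synonymous.
Codon 3: AGU (Ser) → AGG (Arg) — missense.
Codon 4: UCA (Ser) → UUA (Leu) — missense.
Codon 5: GGG (Gly) → UGG (Trp) — missense.
Synonymous: 1 of 5.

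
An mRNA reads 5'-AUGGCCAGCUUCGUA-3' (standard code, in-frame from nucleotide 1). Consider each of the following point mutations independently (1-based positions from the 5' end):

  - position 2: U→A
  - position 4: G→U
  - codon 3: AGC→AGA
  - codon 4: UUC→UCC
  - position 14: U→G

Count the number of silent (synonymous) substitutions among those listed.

0

Codon 1: AUG (Met) → AAG (Lys) — missense.
Codon 2: GCC (Ala) → UCC (Ser) — missense.
Codon 3: AGC (Ser) → AGA (Arg) — missense.
Codon 4: UUC (Phe) → UCC (Ser) — missense.
Codon 5: GUA (Val) → GGA (Gly) — missense.
Synonymous: 0 of 5.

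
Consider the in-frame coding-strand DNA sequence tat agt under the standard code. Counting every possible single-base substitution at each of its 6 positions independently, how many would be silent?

Codon 1 (TAT, Tyr): 1 synonymous substitution.
Codon 2 (AGT, Ser): 1 synonymous substitution.
Total: 1 + 1 = 2.

2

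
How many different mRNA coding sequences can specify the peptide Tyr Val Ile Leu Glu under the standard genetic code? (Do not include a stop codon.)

Tyr: 2 codons.
Val: 4 codons.
Ile: 3 codons.
Leu: 6 codons.
Glu: 2 codons.
2 × 4 × 3 × 6 × 2 = 288.

288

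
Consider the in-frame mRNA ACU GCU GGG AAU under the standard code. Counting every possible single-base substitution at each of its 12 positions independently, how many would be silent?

10

Codon 1 (ACU, Thr): 3 synonymous substitutions.
Codon 2 (GCU, Ala): 3 synonymous substitutions.
Codon 3 (GGG, Gly): 3 synonymous substitutions.
Codon 4 (AAU, Asn): 1 synonymous substitution.
Total: 3 + 3 + 3 + 1 = 10.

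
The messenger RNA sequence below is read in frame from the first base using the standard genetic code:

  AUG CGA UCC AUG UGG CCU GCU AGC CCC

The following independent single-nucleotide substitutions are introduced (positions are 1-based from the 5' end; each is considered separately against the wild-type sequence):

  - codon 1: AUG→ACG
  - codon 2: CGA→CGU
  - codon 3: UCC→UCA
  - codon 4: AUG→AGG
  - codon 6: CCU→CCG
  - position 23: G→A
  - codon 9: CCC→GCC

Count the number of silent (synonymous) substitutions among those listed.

3

Codon 1: AUG (Met) → ACG (Thr) — missense.
Codon 2: CGA (Arg) → CGU (Arg) — synonymous.
Codon 3: UCC (Ser) → UCA (Ser) — synonymous.
Codon 4: AUG (Met) → AGG (Arg) — missense.
Codon 6: CCU (Pro) → CCG (Pro) — synonymous.
Codon 8: AGC (Ser) → AAC (Asn) — missense.
Codon 9: CCC (Pro) → GCC (Ala) — missense.
Synonymous: 3 of 7.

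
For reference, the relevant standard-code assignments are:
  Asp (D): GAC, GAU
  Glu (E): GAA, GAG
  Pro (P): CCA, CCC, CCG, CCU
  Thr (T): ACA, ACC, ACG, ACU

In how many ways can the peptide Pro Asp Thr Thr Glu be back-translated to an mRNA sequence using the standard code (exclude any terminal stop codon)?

Pro: 4 codons.
Asp: 2 codons.
Thr: 4 codons.
Thr: 4 codons.
Glu: 2 codons.
4 × 2 × 4 × 4 × 2 = 256.

256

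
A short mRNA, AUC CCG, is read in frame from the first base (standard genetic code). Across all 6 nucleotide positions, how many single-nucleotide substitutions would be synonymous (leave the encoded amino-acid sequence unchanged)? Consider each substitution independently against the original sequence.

5

Codon 1 (AUC, Ile): 2 synonymous substitutions.
Codon 2 (CCG, Pro): 3 synonymous substitutions.
Total: 2 + 3 = 5.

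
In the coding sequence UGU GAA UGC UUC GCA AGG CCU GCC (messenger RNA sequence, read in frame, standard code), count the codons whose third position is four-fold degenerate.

3

Codon 1 UGU (Cys): third position 2-fold.
Codon 2 GAA (Glu): third position 2-fold.
Codon 3 UGC (Cys): third position 2-fold.
Codon 4 UUC (Phe): third position 2-fold.
Codon 5 GCA (Ala): third position 4-fold.
Codon 6 AGG (Arg): third position 2-fold.
Codon 7 CCU (Pro): third position 4-fold.
Codon 8 GCC (Ala): third position 4-fold.
Four-fold degenerate third positions: 3.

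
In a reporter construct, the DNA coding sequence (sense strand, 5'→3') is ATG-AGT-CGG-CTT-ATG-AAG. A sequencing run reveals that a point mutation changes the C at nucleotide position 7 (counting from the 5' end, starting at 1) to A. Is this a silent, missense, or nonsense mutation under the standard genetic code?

silent

Position 7 falls in codon 3: CGG → Arg.
After the substitution the codon is AGG → Arg.
Both encode Arg, so the change is synonymous.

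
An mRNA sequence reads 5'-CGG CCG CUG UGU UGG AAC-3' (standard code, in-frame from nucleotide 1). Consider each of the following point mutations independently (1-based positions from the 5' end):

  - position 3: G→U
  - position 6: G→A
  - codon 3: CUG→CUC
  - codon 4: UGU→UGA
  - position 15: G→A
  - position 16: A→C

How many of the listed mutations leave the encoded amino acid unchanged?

3

Codon 1: CGG (Arg) → CGU (Arg) — synonymous.
Codon 2: CCG (Pro) → CCA (Pro) — synonymous.
Codon 3: CUG (Leu) → CUC (Leu) — synonymous.
Codon 4: UGU (Cys) → UGA (Stop) — nonsense.
Codon 5: UGG (Trp) → UGA (Stop) — nonsense.
Codon 6: AAC (Asn) → CAC (His) — missense.
Synonymous: 3 of 6.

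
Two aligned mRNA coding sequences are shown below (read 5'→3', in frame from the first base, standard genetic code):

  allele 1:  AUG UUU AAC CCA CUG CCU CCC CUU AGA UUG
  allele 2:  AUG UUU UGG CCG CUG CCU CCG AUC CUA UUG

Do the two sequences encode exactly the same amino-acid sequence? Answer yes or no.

no

Codon 1: AUG Met / AUG Met — identical.
Codon 2: UUU Phe / UUU Phe — identical.
Codon 3: AAC Asn / UGG Trp — nonsynonymous.
Codon 4: CCA Pro / CCG Pro — synonymous.
Codon 5: CUG Leu / CUG Leu — identical.
Codon 6: CCU Pro / CCU Pro — identical.
Codon 7: CCC Pro / CCG Pro — synonymous.
Codon 8: CUU Leu / AUC Ile — nonsynonymous.
Codon 9: AGA Arg / CUA Leu — nonsynonymous.
Codon 10: UUG Leu / UUG Leu — identical.
Nonsynonymous differences: 3 → different protein.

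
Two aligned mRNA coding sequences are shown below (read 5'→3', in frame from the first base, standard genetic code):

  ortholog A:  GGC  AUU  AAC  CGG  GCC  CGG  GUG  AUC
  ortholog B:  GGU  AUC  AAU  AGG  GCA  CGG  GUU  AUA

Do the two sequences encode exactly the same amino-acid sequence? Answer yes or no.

Codon 1: GGC Gly / GGU Gly — synonymous.
Codon 2: AUU Ile / AUC Ile — synonymous.
Codon 3: AAC Asn / AAU Asn — synonymous.
Codon 4: CGG Arg / AGG Arg — synonymous.
Codon 5: GCC Ala / GCA Ala — synonymous.
Codon 6: CGG Arg / CGG Arg — identical.
Codon 7: GUG Val / GUU Val — synonymous.
Codon 8: AUC Ile / AUA Ile — synonymous.
Nonsynonymous differences: 0 → same protein.

yes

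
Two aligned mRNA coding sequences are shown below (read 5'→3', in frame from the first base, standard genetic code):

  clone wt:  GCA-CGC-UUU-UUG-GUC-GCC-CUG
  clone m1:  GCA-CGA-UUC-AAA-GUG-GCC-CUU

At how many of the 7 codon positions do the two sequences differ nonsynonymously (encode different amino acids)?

Codon 1: GCA Ala / GCA Ala — identical.
Codon 2: CGC Arg / CGA Arg — synonymous.
Codon 3: UUU Phe / UUC Phe — synonymous.
Codon 4: UUG Leu / AAA Lys — nonsynonymous.
Codon 5: GUC Val / GUG Val — synonymous.
Codon 6: GCC Ala / GCC Ala — identical.
Codon 7: CUG Leu / CUU Leu — synonymous.
Nonsynonymous differences: 1.

1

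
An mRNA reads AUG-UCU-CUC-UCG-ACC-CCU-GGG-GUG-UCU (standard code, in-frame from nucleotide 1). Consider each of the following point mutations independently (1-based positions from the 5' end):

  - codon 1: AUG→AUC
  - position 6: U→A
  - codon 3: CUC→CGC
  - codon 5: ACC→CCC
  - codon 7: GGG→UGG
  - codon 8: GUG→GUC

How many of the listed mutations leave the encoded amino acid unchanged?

Codon 1: AUG (Met) → AUC (Ile) — missense.
Codon 2: UCU (Ser) → UCA (Ser) — synonymous.
Codon 3: CUC (Leu) → CGC (Arg) — missense.
Codon 5: ACC (Thr) → CCC (Pro) — missense.
Codon 7: GGG (Gly) → UGG (Trp) — missense.
Codon 8: GUG (Val) → GUC (Val) — synonymous.
Synonymous: 2 of 6.

2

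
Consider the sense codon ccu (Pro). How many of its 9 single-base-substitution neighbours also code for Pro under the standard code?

Position 1: none → 0 synonymous.
Position 2: none → 0 synonymous.
Position 3: CCC, CCA, CCG → 3 synonymous.
Total: 0 + 0 + 3 = 3.

3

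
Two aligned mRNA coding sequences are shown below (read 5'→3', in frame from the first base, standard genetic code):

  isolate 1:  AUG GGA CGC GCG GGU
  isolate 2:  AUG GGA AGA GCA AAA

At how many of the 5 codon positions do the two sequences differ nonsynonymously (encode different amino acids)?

Codon 1: AUG Met / AUG Met — identical.
Codon 2: GGA Gly / GGA Gly — identical.
Codon 3: CGC Arg / AGA Arg — synonymous.
Codon 4: GCG Ala / GCA Ala — synonymous.
Codon 5: GGU Gly / AAA Lys — nonsynonymous.
Nonsynonymous differences: 1.

1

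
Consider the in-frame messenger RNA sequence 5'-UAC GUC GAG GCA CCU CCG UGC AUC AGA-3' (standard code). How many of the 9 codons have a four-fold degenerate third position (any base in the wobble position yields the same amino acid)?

Codon 1 UAC (Tyr): third position 2-fold.
Codon 2 GUC (Val): third position 4-fold.
Codon 3 GAG (Glu): third position 2-fold.
Codon 4 GCA (Ala): third position 4-fold.
Codon 5 CCU (Pro): third position 4-fold.
Codon 6 CCG (Pro): third position 4-fold.
Codon 7 UGC (Cys): third position 2-fold.
Codon 8 AUC (Ile): third position 3-fold.
Codon 9 AGA (Arg): third position 2-fold.
Four-fold degenerate third positions: 4.

4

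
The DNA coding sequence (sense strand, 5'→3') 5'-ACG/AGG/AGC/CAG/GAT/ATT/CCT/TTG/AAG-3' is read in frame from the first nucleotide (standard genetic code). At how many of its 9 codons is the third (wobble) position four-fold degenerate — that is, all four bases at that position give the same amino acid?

2

Codon 1 ACG (Thr): third position 4-fold.
Codon 2 AGG (Arg): third position 2-fold.
Codon 3 AGC (Ser): third position 2-fold.
Codon 4 CAG (Gln): third position 2-fold.
Codon 5 GAT (Asp): third position 2-fold.
Codon 6 ATT (Ile): third position 3-fold.
Codon 7 CCT (Pro): third position 4-fold.
Codon 8 TTG (Leu): third position 2-fold.
Codon 9 AAG (Lys): third position 2-fold.
Four-fold degenerate third positions: 2.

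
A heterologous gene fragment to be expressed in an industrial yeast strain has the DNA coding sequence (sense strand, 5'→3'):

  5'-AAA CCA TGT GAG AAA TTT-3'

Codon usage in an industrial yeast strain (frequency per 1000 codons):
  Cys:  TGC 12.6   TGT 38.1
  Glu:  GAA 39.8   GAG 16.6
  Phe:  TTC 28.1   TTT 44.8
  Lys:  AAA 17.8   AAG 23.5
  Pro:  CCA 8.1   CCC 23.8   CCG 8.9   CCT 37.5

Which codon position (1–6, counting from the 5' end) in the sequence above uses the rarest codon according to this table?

Codon 1 AAA (Lys): 17.8 per 1000.
Codon 2 CCA (Pro): 8.1 per 1000.
Codon 3 TGT (Cys): 38.1 per 1000.
Codon 4 GAG (Glu): 16.6 per 1000.
Codon 5 AAA (Lys): 17.8 per 1000.
Codon 6 TTT (Phe): 44.8 per 1000.
Lowest frequency is 8.1 at codon 2.

2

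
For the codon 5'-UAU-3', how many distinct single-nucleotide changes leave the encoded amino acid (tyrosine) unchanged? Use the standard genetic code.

1

Position 1: none → 0 synonymous.
Position 2: none → 0 synonymous.
Position 3: UAC → 1 synonymous.
Total: 0 + 0 + 1 = 1.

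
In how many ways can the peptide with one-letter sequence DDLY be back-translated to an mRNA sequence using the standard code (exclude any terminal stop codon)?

Asp: 2 codons.
Asp: 2 codons.
Leu: 6 codons.
Tyr: 2 codons.
2 × 2 × 6 × 2 = 48.

48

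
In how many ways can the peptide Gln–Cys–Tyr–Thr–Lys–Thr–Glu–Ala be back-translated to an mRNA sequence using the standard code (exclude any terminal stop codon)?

Gln: 2 codons.
Cys: 2 codons.
Tyr: 2 codons.
Thr: 4 codons.
Lys: 2 codons.
Thr: 4 codons.
Glu: 2 codons.
Ala: 4 codons.
2 × 2 × 2 × 4 × 2 × 4 × 2 × 4 = 2048.

2048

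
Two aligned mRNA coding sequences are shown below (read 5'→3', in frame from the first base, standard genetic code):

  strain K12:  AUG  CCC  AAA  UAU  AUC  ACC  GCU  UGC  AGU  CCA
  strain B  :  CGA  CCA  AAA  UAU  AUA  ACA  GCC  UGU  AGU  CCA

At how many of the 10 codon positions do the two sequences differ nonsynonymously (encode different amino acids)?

Codon 1: AUG Met / CGA Arg — nonsynonymous.
Codon 2: CCC Pro / CCA Pro — synonymous.
Codon 3: AAA Lys / AAA Lys — identical.
Codon 4: UAU Tyr / UAU Tyr — identical.
Codon 5: AUC Ile / AUA Ile — synonymous.
Codon 6: ACC Thr / ACA Thr — synonymous.
Codon 7: GCU Ala / GCC Ala — synonymous.
Codon 8: UGC Cys / UGU Cys — synonymous.
Codon 9: AGU Ser / AGU Ser — identical.
Codon 10: CCA Pro / CCA Pro — identical.
Nonsynonymous differences: 1.

1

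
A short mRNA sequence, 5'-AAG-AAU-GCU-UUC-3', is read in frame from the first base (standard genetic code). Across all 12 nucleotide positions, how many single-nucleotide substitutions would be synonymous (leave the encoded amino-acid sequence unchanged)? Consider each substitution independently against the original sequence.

Codon 1 (AAG, Lys): 1 synonymous substitution.
Codon 2 (AAU, Asn): 1 synonymous substitution.
Codon 3 (GCU, Ala): 3 synonymous substitutions.
Codon 4 (UUC, Phe): 1 synonymous substitution.
Total: 1 + 1 + 3 + 1 = 6.

6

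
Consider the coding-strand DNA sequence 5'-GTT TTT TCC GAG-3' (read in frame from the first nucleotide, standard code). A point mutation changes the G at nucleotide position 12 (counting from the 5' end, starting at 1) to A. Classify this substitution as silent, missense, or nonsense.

Position 12 falls in codon 4: GAG → Glu.
After the substitution the codon is GAA → Glu.
Both encode Glu, so the change is synonymous.

silent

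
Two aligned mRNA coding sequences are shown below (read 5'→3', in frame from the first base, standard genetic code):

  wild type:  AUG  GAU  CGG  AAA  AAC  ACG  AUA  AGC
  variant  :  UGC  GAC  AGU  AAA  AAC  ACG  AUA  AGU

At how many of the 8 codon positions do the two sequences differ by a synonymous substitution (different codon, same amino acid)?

2

Codon 1: AUG Met / UGC Cys — nonsynonymous.
Codon 2: GAU Asp / GAC Asp — synonymous.
Codon 3: CGG Arg / AGU Ser — nonsynonymous.
Codon 4: AAA Lys / AAA Lys — identical.
Codon 5: AAC Asn / AAC Asn — identical.
Codon 6: ACG Thr / ACG Thr — identical.
Codon 7: AUA Ile / AUA Ile — identical.
Codon 8: AGC Ser / AGU Ser — synonymous.
Synonymous differences: 2.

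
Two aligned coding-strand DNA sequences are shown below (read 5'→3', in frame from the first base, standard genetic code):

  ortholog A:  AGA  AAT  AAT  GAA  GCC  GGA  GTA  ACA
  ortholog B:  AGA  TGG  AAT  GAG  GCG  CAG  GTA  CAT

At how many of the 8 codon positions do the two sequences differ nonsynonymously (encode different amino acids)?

3

Codon 1: AGA Arg / AGA Arg — identical.
Codon 2: AAT Asn / TGG Trp — nonsynonymous.
Codon 3: AAT Asn / AAT Asn — identical.
Codon 4: GAA Glu / GAG Glu — synonymous.
Codon 5: GCC Ala / GCG Ala — synonymous.
Codon 6: GGA Gly / CAG Gln — nonsynonymous.
Codon 7: GTA Val / GTA Val — identical.
Codon 8: ACA Thr / CAT His — nonsynonymous.
Nonsynonymous differences: 3.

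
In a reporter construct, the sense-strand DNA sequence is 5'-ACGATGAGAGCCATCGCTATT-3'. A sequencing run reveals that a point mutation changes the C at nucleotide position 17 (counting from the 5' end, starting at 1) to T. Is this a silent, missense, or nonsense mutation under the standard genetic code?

Position 17 falls in codon 6: GCT → Ala.
After the substitution the codon is GTT → Val.
Ala ≠ Val, so this is a missense mutation.

missense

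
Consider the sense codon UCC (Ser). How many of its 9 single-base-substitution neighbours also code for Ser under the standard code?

Position 1: none → 0 synonymous.
Position 2: none → 0 synonymous.
Position 3: UCU, UCA, UCG → 3 synonymous.
Total: 0 + 0 + 3 = 3.

3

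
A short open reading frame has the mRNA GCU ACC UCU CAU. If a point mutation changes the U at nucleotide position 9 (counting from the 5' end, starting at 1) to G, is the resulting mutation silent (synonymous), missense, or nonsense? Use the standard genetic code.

Position 9 falls in codon 3: UCU → Ser.
After the substitution the codon is UCG → Ser.
Both encode Ser, so the change is synonymous.

silent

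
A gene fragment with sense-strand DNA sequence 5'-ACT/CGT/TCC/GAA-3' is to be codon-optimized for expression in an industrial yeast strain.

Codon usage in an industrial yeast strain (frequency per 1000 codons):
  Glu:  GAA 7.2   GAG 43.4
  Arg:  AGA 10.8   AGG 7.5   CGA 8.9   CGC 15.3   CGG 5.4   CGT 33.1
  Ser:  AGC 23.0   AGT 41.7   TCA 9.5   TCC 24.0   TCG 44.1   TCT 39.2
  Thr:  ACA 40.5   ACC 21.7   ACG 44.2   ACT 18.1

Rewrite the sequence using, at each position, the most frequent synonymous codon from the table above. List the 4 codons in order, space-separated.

Codon 1 (Thr): best is ACG at 44.2.
Codon 2 (Arg): best is CGT at 33.1.
Codon 3 (Ser): best is TCG at 44.1.
Codon 4 (Glu): best is GAG at 43.4.

ACG CGT TCG GAG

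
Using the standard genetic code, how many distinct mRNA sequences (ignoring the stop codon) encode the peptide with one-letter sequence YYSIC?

Tyr: 2 codons.
Tyr: 2 codons.
Ser: 6 codons.
Ile: 3 codons.
Cys: 2 codons.
2 × 2 × 6 × 3 × 2 = 144.

144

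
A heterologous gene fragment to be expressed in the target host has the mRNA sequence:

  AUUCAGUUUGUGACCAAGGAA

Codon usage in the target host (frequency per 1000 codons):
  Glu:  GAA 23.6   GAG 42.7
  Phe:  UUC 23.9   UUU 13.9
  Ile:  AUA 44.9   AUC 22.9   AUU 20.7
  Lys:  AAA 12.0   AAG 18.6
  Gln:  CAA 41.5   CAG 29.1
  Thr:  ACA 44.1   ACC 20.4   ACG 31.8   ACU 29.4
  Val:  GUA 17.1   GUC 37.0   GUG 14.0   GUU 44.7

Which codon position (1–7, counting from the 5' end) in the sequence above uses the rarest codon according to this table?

3

Codon 1 AUU (Ile): 20.7 per 1000.
Codon 2 CAG (Gln): 29.1 per 1000.
Codon 3 UUU (Phe): 13.9 per 1000.
Codon 4 GUG (Val): 14.0 per 1000.
Codon 5 ACC (Thr): 20.4 per 1000.
Codon 6 AAG (Lys): 18.6 per 1000.
Codon 7 GAA (Glu): 23.6 per 1000.
Lowest frequency is 13.9 at codon 3.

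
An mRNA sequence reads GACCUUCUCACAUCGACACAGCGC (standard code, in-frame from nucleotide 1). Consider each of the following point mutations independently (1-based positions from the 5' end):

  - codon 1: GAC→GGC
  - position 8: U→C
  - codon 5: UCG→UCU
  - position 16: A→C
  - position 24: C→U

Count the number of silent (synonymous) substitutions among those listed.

Codon 1: GAC (Asp) → GGC (Gly) — missense.
Codon 3: CUC (Leu) → CCC (Pro) — missense.
Codon 5: UCG (Ser) → UCU (Ser) — synonymous.
Codon 6: ACA (Thr) → CCA (Pro) — missense.
Codon 8: CGC (Arg) → CGU (Arg) — synonymous.
Synonymous: 2 of 5.

2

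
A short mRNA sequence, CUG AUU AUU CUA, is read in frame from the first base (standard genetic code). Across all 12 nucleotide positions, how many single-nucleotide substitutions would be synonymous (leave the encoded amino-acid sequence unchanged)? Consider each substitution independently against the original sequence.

Codon 1 (CUG, Leu): 4 synonymous substitutions.
Codon 2 (AUU, Ile): 2 synonymous substitutions.
Codon 3 (AUU, Ile): 2 synonymous substitutions.
Codon 4 (CUA, Leu): 4 synonymous substitutions.
Total: 4 + 2 + 2 + 4 = 12.

12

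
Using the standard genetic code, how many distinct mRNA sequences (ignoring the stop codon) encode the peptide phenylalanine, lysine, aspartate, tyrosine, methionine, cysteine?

32

Phe: 2 codons.
Lys: 2 codons.
Asp: 2 codons.
Tyr: 2 codons.
Met: 1 codon.
Cys: 2 codons.
2 × 2 × 2 × 2 × 1 × 2 = 32.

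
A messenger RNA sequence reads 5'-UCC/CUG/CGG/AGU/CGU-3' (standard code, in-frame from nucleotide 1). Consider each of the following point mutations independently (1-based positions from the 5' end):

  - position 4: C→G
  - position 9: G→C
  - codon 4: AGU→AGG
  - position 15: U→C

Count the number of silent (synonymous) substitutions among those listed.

2

Codon 2: CUG (Leu) → GUG (Val) — missense.
Codon 3: CGG (Arg) → CGC (Arg) — synonymous.
Codon 4: AGU (Ser) → AGG (Arg) — missense.
Codon 5: CGU (Arg) → CGC (Arg) — synonymous.
Synonymous: 2 of 4.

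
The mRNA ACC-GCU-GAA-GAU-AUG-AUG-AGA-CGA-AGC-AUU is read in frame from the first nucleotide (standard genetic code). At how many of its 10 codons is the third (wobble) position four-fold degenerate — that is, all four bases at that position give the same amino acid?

Codon 1 ACC (Thr): third position 4-fold.
Codon 2 GCU (Ala): third position 4-fold.
Codon 3 GAA (Glu): third position 2-fold.
Codon 4 GAU (Asp): third position 2-fold.
Codon 5 AUG (Met): third position 1-fold.
Codon 6 AUG (Met): third position 1-fold.
Codon 7 AGA (Arg): third position 2-fold.
Codon 8 CGA (Arg): third position 4-fold.
Codon 9 AGC (Ser): third position 2-fold.
Codon 10 AUU (Ile): third position 3-fold.
Four-fold degenerate third positions: 3.

3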